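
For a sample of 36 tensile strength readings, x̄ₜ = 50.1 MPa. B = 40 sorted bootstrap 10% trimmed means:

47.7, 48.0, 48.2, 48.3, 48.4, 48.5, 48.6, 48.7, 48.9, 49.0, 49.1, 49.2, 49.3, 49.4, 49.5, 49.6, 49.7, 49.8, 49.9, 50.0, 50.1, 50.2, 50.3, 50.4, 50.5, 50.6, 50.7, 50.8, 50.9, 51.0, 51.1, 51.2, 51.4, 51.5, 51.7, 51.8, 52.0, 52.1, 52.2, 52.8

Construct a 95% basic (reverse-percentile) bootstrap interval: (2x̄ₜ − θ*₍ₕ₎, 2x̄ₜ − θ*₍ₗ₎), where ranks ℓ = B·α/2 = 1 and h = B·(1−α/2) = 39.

(48.0, 52.5)

Percentile endpoints at ranks 1 and 39: θ*₍1₎ = 47.7, θ*₍39₎ = 52.2.
Basic interval reflects these around x̄ₜ:
  lower = 2 × 50.1 − 52.2 = 48.0
  upper = 2 × 50.1 − 47.7 = 52.5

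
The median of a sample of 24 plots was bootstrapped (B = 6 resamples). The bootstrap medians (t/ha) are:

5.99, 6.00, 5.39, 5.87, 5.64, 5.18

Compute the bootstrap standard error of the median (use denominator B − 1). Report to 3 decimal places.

Bootstrap SE is the standard deviation of the 6 replicate medians.
Mean of replicates: (5.99 + 6.00 + 5.39 + 5.87 + 5.64 + 5.18) / 6 = 34.0700 / 6 = 5.6783
Sum of squared deviations: (+0.3117)² + (+0.3217)² + (−0.2883)² + (+0.1917)² + (−0.0383)² + (−0.4983)² = 0.5703
Variance = 0.5703 / 5 = 0.1141
SE* = √0.1141

SE* = 0.338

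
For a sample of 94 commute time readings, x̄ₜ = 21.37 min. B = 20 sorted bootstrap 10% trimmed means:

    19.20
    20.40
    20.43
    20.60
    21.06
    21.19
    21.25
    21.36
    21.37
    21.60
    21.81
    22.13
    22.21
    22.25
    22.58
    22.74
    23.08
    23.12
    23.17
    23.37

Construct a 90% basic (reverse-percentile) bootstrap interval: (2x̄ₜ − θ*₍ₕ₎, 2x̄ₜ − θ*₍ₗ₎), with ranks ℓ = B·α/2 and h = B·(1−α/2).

Percentile endpoints at ranks 1 and 19: θ*₍1₎ = 19.20, θ*₍19₎ = 23.17.
Basic interval reflects these around x̄ₜ:
  lower = 2 × 21.37 − 23.17 = 19.57
  upper = 2 × 21.37 − 19.20 = 23.54

(19.57, 23.54)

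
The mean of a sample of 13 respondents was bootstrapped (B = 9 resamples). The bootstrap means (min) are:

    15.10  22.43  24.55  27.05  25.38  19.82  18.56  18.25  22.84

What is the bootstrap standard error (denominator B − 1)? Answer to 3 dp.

SE* = 3.886

Bootstrap SE is the standard deviation of the 9 replicate means.
Mean of replicates: (15.10 + 22.43 + 24.55 + 27.05 + 25.38 + 19.82 + 18.56 + 18.25 + 22.84) / 9 = 193.9800 / 9 = 21.5533
Sum of squared deviations: (−6.4533)² + (+0.8767)² + (+2.9967)² + (+5.4967)² + (+3.8267)² + (−1.7333)² + (−2.9933)² + (−3.3033)² + (+1.2867)² = 120.7828
Variance = 120.7828 / 8 = 15.0979
SE* = √15.0979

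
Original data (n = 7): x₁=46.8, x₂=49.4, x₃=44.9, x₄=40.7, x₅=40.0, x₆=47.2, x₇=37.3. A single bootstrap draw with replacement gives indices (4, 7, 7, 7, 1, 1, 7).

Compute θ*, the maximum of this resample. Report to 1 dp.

Resample values: 40.7, 37.3, 37.3, 37.3, 46.8, 46.8, 37.3.
Maximum = 46.8

θ* = 46.8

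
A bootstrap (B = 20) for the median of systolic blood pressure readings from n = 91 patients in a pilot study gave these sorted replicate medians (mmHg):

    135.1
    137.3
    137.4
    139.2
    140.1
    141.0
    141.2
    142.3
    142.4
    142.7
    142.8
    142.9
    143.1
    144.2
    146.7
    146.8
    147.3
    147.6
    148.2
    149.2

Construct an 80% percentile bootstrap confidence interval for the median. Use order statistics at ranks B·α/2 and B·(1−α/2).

α = 0.20; lower rank = 20 × 0.100 = 2; upper rank = 20 × 0.900 = 18.
The 2nd smallest replicate is 137.3; the 18th is 147.6.

(137.3, 147.6)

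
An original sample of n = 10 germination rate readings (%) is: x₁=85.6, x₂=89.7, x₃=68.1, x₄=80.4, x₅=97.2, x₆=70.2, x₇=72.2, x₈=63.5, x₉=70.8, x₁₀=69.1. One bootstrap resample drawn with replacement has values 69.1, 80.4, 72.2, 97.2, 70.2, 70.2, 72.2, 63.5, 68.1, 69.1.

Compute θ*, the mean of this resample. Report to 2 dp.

θ* = 73.22

Mean = (69.1 + 80.4 + 72.2 + 97.2 + 70.2 + 70.2 + 72.2 + 63.5 + 68.1 + 69.1) / 10 = 732.20 / 10 = 73.22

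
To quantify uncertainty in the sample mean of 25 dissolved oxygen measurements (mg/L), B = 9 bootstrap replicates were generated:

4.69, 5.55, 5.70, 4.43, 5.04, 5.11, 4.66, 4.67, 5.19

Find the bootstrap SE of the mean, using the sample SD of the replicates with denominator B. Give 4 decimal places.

SE* = 0.4066

Bootstrap SE is the standard deviation of the 9 replicate means.
Mean of replicates: (4.69 + 5.55 + 5.70 + 4.43 + 5.04 + 5.11 + 4.66 + 4.67 + 5.19) / 9 = 45.04000 / 9 = 5.00444
Sum of squared deviations: (−0.31444)² + (+0.54556)² + (+0.69556)² + (−0.57444)² + (+0.03556)² + (+0.10556)² + (−0.34444)² + (−0.33444)² + (+0.18556)² = 1.48762
Variance = 1.48762 / 9 = 0.16529
SE* = √0.16529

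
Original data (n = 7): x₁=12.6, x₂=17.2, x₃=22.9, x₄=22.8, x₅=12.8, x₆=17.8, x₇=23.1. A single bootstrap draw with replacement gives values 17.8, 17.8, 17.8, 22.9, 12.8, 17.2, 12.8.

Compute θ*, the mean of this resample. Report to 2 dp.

Mean = (17.8 + 17.8 + 17.8 + 22.9 + 12.8 + 17.2 + 12.8) / 7 = 119.10 / 7 = 17.01

θ* = 17.01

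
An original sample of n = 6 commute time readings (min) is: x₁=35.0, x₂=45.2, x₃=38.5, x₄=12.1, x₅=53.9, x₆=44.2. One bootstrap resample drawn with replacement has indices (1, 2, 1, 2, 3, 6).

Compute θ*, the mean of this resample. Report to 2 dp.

θ* = 40.52

Resample values: 35.0, 45.2, 35.0, 45.2, 38.5, 44.2.
Mean = (35.0 + 45.2 + 35.0 + 45.2 + 38.5 + 44.2) / 6 = 243.10 / 6 = 40.52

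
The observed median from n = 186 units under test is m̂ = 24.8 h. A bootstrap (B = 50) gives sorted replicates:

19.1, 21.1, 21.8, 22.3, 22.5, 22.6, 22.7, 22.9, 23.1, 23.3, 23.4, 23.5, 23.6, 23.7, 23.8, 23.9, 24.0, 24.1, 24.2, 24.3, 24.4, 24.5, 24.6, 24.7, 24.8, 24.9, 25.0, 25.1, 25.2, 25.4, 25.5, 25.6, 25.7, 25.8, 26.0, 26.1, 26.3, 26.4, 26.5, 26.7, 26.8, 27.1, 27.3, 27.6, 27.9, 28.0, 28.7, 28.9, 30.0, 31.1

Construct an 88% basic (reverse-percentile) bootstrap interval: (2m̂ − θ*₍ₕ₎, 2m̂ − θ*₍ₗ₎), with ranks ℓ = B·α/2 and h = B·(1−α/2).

(20.9, 27.8)

Percentile endpoints at ranks 3 and 47: θ*₍3₎ = 21.8, θ*₍47₎ = 28.7.
Basic interval reflects these around m̂:
  lower = 2 × 24.8 − 28.7 = 20.9
  upper = 2 × 24.8 − 21.8 = 27.8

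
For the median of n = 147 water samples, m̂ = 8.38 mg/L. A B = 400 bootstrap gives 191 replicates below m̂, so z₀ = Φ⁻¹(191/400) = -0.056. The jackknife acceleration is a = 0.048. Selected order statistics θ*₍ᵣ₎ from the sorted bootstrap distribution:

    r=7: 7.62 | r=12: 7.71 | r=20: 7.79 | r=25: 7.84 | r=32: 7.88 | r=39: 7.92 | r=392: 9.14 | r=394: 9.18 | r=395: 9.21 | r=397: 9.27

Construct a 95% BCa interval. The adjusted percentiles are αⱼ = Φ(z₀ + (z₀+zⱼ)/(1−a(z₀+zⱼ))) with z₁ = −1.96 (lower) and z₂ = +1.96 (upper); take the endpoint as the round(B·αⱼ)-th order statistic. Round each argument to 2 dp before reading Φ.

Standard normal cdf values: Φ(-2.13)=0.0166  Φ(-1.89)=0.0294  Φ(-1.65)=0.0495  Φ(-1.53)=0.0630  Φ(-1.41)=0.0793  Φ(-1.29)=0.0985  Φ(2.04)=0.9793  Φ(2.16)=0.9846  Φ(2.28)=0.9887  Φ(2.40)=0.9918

(7.71, 9.14)

Lower: z₀ + z₁ = -0.056 + (-1.960) = -2.016; 1 − a(z₀+z₁) = 1 − (0.048)(-2.016) = 1.0968; argument = -0.056 + (-2.016)/1.0968 = -1.8941 → -1.89.
α₁ = Φ(-1.89) = 0.0294; rank = round(400 × 0.0294) = 12; θ*₍12₎ = 7.71.
Upper: z₀ + z₂ = 1.904; 1 − a(z₀+z₂) = 0.9086; argument = 2.0395 → 2.04; α₂ = 0.9793; rank = 392; θ*₍392₎ = 9.14.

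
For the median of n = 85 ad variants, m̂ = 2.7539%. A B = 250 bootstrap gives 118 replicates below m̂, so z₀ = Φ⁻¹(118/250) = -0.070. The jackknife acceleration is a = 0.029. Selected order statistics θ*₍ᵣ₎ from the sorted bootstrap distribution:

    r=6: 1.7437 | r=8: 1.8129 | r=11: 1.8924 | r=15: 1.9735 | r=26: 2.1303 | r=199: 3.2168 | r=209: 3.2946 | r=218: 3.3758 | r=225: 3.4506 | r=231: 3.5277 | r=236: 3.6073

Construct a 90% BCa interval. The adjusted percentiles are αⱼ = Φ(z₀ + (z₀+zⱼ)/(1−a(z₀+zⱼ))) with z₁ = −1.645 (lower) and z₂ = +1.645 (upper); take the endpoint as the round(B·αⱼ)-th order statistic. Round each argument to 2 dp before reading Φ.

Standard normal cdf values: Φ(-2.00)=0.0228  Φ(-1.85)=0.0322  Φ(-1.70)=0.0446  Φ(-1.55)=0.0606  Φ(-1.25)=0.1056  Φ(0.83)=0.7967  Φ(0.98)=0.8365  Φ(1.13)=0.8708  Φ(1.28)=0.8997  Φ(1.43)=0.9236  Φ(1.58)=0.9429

(1.8924, 3.6073)

Lower: z₀ + z₁ = -0.070 + (-1.645) = -1.715; 1 − a(z₀+z₁) = 1 − (0.029)(-1.715) = 1.0497; argument = -0.070 + (-1.715)/1.0497 = -1.7037 → -1.70.
α₁ = Φ(-1.70) = 0.0446; rank = round(250 × 0.0446) = 11; θ*₍11₎ = 1.8924.
Upper: z₀ + z₂ = 1.575; 1 − a(z₀+z₂) = 0.9543; argument = 1.5804 → 1.58; α₂ = 0.9429; rank = 236; θ*₍236₎ = 3.6073.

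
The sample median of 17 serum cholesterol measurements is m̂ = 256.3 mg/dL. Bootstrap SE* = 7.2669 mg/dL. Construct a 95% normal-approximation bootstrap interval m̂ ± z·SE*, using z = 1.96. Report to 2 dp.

Margin = 1.96 × 7.2669 = 14.243
Interval: 256.3 ± 14.243

(242.06, 270.54)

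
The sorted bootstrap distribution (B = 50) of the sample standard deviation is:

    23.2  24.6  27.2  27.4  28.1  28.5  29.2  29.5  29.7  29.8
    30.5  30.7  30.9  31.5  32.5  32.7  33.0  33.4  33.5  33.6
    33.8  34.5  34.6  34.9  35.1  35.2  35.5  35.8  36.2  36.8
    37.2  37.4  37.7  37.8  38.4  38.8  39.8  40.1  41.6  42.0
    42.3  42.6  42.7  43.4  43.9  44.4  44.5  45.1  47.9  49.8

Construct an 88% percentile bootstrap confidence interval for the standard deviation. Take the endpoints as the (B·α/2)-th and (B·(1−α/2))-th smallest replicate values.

α = 0.12; lower rank = 50 × 0.060 = 3; upper rank = 50 × 0.940 = 47.
The 3rd smallest replicate is 27.2; the 47th is 44.5.

(27.2, 44.5)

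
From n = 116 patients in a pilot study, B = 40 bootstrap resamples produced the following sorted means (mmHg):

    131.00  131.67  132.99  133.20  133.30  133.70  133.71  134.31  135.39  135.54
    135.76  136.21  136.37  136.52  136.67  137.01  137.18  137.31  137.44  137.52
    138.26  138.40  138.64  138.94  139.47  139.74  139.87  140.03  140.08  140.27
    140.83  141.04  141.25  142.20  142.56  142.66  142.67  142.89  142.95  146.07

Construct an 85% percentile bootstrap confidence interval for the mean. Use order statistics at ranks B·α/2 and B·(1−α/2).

(132.99, 142.67)

α = 0.15; lower rank = 40 × 0.075 = 3; upper rank = 40 × 0.925 = 37.
The 3rd smallest replicate is 132.99; the 37th is 142.67.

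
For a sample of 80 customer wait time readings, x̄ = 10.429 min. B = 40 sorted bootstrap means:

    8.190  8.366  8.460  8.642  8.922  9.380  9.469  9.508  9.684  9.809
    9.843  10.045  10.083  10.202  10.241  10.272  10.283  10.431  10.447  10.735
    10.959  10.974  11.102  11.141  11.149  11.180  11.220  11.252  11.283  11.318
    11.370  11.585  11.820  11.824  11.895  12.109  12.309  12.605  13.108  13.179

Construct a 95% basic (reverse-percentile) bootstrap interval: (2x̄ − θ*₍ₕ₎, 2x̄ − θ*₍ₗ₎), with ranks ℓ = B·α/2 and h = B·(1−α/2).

Percentile endpoints at ranks 1 and 39: θ*₍1₎ = 8.190, θ*₍39₎ = 13.108.
Basic interval reflects these around x̄:
  lower = 2 × 10.429 − 13.108 = 7.750
  upper = 2 × 10.429 − 8.190 = 12.668

(7.750, 12.668)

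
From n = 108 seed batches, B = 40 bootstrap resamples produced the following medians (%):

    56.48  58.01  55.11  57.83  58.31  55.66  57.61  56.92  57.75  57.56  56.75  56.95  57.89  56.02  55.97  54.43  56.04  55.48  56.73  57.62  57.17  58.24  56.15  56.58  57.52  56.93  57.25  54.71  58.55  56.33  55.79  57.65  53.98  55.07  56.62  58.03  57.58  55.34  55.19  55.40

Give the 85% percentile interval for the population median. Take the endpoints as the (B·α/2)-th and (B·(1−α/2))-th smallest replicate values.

Sorted replicates: 53.98, 54.43, 54.71, 55.07, 55.11, 55.19, 55.34, 55.40, 55.48, 55.66, 55.79, 55.97, 56.02, 56.04, 56.15, 56.33, 56.48, 56.58, 56.62, 56.73, 56.75, 56.92, 56.93, 56.95, 57.17, 57.25, 57.52, 57.56, 57.58, 57.61, 57.62, 57.65, 57.75, 57.83, 57.89, 58.01, 58.03, 58.24, 58.31, 58.55
α = 0.15; lower rank = 40 × 0.075 = 3; upper rank = 40 × 0.925 = 37.
The 3rd smallest replicate is 54.71; the 37th is 58.03.

(54.71, 58.03)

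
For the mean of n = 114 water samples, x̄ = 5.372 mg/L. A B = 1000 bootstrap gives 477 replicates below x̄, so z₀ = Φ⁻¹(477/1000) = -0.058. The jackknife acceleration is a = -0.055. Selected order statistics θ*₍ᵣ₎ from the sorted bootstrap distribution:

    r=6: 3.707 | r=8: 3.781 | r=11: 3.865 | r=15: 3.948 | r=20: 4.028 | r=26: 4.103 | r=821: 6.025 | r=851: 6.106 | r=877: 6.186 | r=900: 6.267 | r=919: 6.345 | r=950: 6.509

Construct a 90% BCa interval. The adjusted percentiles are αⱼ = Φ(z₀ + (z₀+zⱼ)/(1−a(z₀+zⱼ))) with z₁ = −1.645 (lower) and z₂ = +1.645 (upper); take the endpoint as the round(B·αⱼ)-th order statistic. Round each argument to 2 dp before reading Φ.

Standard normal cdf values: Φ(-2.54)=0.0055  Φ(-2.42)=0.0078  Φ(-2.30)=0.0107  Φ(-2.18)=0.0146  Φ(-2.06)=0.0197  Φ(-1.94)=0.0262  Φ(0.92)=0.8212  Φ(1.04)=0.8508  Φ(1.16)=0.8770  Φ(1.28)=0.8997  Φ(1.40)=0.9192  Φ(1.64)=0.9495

Lower: z₀ + z₁ = -0.058 + (-1.645) = -1.703; 1 − a(z₀+z₁) = 1 − (-0.055)(-1.703) = 0.9063; argument = -0.058 + (-1.703)/0.9063 = -1.9370 → -1.94.
α₁ = Φ(-1.94) = 0.0262; rank = round(1000 × 0.0262) = 26; θ*₍26₎ = 4.103.
Upper: z₀ + z₂ = 1.587; 1 − a(z₀+z₂) = 1.0873; argument = 1.4016 → 1.40; α₂ = 0.9192; rank = 919; θ*₍919₎ = 6.345.

(4.103, 6.345)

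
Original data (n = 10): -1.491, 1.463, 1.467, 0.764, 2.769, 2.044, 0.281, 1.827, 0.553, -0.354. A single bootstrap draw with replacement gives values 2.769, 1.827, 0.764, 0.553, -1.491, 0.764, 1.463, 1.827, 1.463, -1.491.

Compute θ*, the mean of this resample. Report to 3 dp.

Mean = (2.769 + 1.827 + 0.764 + 0.553 + (-1.491) + 0.764 + 1.463 + 1.827 + 1.463 + (-1.491)) / 10 = 8.4480 / 10 = 0.845

θ* = 0.845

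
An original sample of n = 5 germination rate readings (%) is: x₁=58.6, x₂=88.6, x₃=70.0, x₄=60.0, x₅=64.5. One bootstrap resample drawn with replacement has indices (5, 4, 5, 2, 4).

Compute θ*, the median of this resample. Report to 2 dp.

Resample values: 64.5, 60.0, 64.5, 88.6, 60.0.
Sorted: 60.0, 60.0, 64.5, 64.5, 88.6
Median = middle value = 64.50

θ* = 64.50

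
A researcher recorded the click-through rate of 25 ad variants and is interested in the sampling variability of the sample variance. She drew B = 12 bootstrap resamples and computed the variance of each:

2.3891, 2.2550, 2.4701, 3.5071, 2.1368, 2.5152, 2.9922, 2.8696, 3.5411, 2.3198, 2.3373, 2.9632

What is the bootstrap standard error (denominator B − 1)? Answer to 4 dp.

SE* = 0.4783

Bootstrap SE is the standard deviation of the 12 replicate variances.
Mean of replicates: (2.3891 + 2.2550 + 2.4701 + 3.5071 + 2.1368 + 2.5152 + 2.9922 + 2.8696 + 3.5411 + 2.3198 + 2.3373 + 2.9632) / 12 = 32.29650 / 12 = 2.69138
Sum of squared deviations: (−0.30228)² + (−0.43638)² + (−0.22128)² + (+0.81572)² + (−0.55458)² + (−0.17618)² + (+0.30082)² + (+0.17822)² + (+0.84972)² + (−0.37158)² + (−0.35408)² + (+0.27182)² = 2.51637
Variance = 2.51637 / 11 = 0.22876
SE* = √0.22876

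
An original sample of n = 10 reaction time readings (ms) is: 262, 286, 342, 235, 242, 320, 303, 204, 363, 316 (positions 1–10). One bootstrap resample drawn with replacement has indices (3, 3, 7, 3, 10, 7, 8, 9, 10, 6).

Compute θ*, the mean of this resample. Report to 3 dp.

Resample values: 342, 342, 303, 342, 316, 303, 204, 363, 316, 320.
Mean = (342 + 342 + 303 + 342 + 316 + 303 + 204 + 363 + 316 + 320) / 10 = 3151.0 / 10 = 315.100

θ* = 315.100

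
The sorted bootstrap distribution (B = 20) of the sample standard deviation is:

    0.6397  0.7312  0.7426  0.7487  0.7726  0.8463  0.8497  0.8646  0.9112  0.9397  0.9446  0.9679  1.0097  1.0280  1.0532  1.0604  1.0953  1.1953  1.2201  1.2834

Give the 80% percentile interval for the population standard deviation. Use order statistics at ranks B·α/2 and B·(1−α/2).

(0.7312, 1.1953)

α = 0.20; lower rank = 20 × 0.100 = 2; upper rank = 20 × 0.900 = 18.
The 2nd smallest replicate is 0.7312; the 18th is 1.1953.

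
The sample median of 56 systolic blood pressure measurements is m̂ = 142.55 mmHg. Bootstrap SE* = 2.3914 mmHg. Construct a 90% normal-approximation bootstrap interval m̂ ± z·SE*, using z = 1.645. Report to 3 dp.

Margin = 1.645 × 2.3914 = 3.9339
Interval: 142.55 ± 3.9339

(138.616, 146.484)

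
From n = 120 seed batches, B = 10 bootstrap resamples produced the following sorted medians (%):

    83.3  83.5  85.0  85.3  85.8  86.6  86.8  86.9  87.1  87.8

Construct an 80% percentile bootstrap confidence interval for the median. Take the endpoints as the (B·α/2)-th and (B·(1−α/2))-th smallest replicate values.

(83.3, 87.1)

α = 0.20; lower rank = 10 × 0.100 = 1; upper rank = 10 × 0.900 = 9.
The 1st smallest replicate is 83.3; the 9th is 87.1.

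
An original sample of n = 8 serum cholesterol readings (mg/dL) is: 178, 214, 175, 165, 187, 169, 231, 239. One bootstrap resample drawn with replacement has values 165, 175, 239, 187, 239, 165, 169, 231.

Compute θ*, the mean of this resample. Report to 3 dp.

Mean = (165 + 175 + 239 + 187 + 239 + 165 + 169 + 231) / 8 = 1570.0 / 8 = 196.250

θ* = 196.250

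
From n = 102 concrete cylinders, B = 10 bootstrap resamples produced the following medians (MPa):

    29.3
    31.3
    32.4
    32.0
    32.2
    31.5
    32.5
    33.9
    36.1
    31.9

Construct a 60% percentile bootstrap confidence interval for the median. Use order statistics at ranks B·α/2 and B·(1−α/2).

Sorted replicates: 29.3, 31.3, 31.5, 31.9, 32.0, 32.2, 32.4, 32.5, 33.9, 36.1
α = 0.40; lower rank = 10 × 0.200 = 2; upper rank = 10 × 0.800 = 8.
The 2nd smallest replicate is 31.3; the 8th is 32.5.

(31.3, 32.5)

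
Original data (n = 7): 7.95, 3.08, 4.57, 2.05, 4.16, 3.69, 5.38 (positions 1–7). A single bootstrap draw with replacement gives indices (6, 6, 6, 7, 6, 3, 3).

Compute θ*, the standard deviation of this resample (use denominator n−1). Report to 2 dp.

Resample values: 3.69, 3.69, 3.69, 5.38, 3.69, 4.57, 4.57.
Mean = 4.1829; sum of squared deviations = 2.7045
s² = 2.7045 / 6 = 0.4508
s = √0.4508 = 0.67

θ* = 0.67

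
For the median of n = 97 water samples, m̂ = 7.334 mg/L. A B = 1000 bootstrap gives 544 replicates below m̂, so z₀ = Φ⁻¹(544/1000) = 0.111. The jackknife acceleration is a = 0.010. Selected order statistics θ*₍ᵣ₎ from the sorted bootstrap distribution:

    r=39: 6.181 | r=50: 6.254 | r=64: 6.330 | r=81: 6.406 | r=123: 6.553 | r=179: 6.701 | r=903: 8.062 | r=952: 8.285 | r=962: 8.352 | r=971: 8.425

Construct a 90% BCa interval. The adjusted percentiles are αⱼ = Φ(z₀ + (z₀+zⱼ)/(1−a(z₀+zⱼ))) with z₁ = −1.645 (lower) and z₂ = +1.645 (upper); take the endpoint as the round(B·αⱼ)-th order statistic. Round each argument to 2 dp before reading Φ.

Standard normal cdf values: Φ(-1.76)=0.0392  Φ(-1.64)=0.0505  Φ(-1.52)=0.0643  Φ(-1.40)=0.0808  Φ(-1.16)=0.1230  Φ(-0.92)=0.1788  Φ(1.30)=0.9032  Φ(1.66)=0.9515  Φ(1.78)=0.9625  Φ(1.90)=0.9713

(6.406, 8.425)

Lower: z₀ + z₁ = 0.111 + (-1.645) = -1.534; 1 − a(z₀+z₁) = 1 − (0.010)(-1.534) = 1.0153; argument = 0.111 + (-1.534)/1.0153 = -1.3998 → -1.40.
α₁ = Φ(-1.40) = 0.0808; rank = round(1000 × 0.0808) = 81; θ*₍81₎ = 6.406.
Upper: z₀ + z₂ = 1.756; 1 − a(z₀+z₂) = 0.9824; argument = 1.8984 → 1.90; α₂ = 0.9713; rank = 971; θ*₍971₎ = 8.425.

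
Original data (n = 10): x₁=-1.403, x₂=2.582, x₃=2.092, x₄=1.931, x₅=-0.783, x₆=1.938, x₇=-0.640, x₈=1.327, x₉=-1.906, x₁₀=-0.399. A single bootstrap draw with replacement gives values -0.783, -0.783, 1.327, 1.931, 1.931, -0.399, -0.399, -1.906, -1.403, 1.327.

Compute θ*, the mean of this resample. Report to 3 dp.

Mean = ((-0.783) + (-0.783) + 1.327 + 1.931 + 1.931 + (-0.399) + (-0.399) + (-1.906) + (-1.403) + 1.327) / 10 = 0.8430 / 10 = 0.084

θ* = 0.084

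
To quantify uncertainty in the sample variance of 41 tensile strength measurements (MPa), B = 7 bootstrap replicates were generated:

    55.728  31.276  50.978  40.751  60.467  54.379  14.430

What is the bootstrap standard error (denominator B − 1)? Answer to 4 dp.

Bootstrap SE is the standard deviation of the 7 replicate variances.
Mean of replicates: (55.728 + 31.276 + 50.978 + 40.751 + 60.467 + 54.379 + 14.430) / 7 = 308.00900 / 7 = 44.00129
Sum of squared deviations: (+11.72671)² + (−12.72529)² + (+6.97671)² + (−3.25029)² + (+16.46571)² + (+10.37771)² + (−29.57129)² = 1611.96526
Variance = 1611.96526 / 6 = 268.66088
SE* = √268.66088

SE* = 16.3909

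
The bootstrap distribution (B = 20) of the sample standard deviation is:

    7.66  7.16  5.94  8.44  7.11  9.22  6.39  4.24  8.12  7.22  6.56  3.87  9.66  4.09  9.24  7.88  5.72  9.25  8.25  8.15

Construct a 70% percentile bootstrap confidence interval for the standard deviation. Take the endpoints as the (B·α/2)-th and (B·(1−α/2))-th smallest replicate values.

(4.24, 9.22)

Sorted replicates: 3.87, 4.09, 4.24, 5.72, 5.94, 6.39, 6.56, 7.11, 7.16, 7.22, 7.66, 7.88, 8.12, 8.15, 8.25, 8.44, 9.22, 9.24, 9.25, 9.66
α = 0.30; lower rank = 20 × 0.150 = 3; upper rank = 20 × 0.850 = 17.
The 3rd smallest replicate is 4.24; the 17th is 9.22.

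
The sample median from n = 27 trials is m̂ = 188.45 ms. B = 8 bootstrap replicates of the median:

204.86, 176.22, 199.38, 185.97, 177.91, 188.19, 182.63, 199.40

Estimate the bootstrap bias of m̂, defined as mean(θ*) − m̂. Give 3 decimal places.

mean(θ*) = (204.86 + 176.22 + 199.38 + 185.97 + 177.91 + 188.19 + 182.63 + 199.40) / 8 = 189.3200
bias = 189.3200 − 188.45

bias = +0.870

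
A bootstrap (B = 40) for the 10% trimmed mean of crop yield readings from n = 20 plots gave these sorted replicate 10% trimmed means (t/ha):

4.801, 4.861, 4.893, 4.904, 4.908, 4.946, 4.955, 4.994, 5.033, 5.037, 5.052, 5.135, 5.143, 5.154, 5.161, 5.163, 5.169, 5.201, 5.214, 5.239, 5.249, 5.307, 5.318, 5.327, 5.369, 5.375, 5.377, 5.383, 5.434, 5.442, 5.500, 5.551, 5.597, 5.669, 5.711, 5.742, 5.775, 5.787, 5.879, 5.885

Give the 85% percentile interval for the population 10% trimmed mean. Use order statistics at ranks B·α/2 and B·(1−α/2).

(4.893, 5.775)

α = 0.15; lower rank = 40 × 0.075 = 3; upper rank = 40 × 0.925 = 37.
The 3rd smallest replicate is 4.893; the 37th is 5.775.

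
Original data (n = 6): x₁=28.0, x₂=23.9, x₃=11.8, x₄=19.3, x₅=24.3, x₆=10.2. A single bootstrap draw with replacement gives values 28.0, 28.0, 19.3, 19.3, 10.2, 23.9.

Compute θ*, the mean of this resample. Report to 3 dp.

Mean = (28.0 + 28.0 + 19.3 + 19.3 + 10.2 + 23.9) / 6 = 128.70 / 6 = 21.450

θ* = 21.450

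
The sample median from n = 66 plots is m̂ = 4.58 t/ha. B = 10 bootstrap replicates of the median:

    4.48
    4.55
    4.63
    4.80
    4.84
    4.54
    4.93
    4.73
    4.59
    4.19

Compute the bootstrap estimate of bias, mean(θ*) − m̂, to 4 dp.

bias = +0.0480

mean(θ*) = (4.48 + 4.55 + 4.63 + 4.80 + 4.84 + 4.54 + 4.93 + 4.73 + 4.59 + 4.19) / 10 = 4.62800
bias = 4.62800 − 4.58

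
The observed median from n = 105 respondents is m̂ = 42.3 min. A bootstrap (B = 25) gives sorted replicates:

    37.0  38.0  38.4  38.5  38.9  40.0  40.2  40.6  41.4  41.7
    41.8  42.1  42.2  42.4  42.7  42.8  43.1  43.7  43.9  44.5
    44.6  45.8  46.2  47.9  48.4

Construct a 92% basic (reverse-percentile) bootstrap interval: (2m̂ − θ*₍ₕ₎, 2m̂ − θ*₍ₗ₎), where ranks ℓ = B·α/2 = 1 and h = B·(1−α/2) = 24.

(36.7, 47.6)

Percentile endpoints at ranks 1 and 24: θ*₍1₎ = 37.0, θ*₍24₎ = 47.9.
Basic interval reflects these around m̂:
  lower = 2 × 42.3 − 47.9 = 36.7
  upper = 2 × 42.3 − 37.0 = 47.6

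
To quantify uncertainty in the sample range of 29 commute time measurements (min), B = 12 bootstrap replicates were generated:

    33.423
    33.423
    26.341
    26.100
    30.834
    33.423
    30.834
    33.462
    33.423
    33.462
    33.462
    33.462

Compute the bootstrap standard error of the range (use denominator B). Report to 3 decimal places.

SE* = 2.673

Bootstrap SE is the standard deviation of the 12 replicate ranges.
Mean of replicates: (33.423 + 33.423 + 26.341 + 26.100 + 30.834 + 33.423 + 30.834 + 33.462 + 33.423 + 33.462 + 33.462 + 33.462) / 12 = 381.6490 / 12 = 31.8041
Sum of squared deviations: (+1.6189)² + (+1.6189)² + (−5.4631)² + (−5.7041)² + (−0.9701)² + (+1.6189)² + (−0.9701)² + (+1.6579)² + (+1.6189)² + (+1.6579)² + (+1.6579)² + (+1.6579)² = 85.7423
Variance = 85.7423 / 12 = 7.1452
SE* = √7.1452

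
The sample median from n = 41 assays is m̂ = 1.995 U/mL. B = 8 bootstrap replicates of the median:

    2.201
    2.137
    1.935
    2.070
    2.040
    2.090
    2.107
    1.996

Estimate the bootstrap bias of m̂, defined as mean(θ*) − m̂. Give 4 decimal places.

mean(θ*) = (2.201 + 2.137 + 1.935 + 2.070 + 2.040 + 2.090 + 2.107 + 1.996) / 8 = 2.07200
bias = 2.07200 − 1.995

bias = +0.0770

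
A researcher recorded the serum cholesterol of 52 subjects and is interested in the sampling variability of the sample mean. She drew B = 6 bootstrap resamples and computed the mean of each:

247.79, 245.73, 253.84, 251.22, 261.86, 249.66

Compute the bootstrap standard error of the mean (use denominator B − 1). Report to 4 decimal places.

SE* = 5.7118

Bootstrap SE is the standard deviation of the 6 replicate means.
Mean of replicates: (247.79 + 245.73 + 253.84 + 251.22 + 261.86 + 249.66) / 6 = 1510.10000 / 6 = 251.68333
Sum of squared deviations: (−3.89333)² + (−5.95333)² + (+2.15667)² + (−0.46333)² + (+10.17667)² + (−2.02333)² = 163.12453
Variance = 163.12453 / 5 = 32.62491
SE* = √32.62491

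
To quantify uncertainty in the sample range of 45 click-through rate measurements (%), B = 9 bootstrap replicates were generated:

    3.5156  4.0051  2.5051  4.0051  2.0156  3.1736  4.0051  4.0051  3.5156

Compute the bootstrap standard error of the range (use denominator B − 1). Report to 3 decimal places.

Bootstrap SE is the standard deviation of the 9 replicate ranges.
Mean of replicates: (3.5156 + 4.0051 + 2.5051 + 4.0051 + 2.0156 + 3.1736 + 4.0051 + 4.0051 + 3.5156) / 9 = 30.74590 / 9 = 3.41621
Sum of squared deviations: (+0.09939)² + (+0.58889)² + (−0.91111)² + (+0.58889)² + (−1.40061)² + (−0.24261)² + (+0.58889)² + (+0.58889)² + (+0.09939)² = 4.25761
Variance = 4.25761 / 8 = 0.53220
SE* = √0.53220

SE* = 0.730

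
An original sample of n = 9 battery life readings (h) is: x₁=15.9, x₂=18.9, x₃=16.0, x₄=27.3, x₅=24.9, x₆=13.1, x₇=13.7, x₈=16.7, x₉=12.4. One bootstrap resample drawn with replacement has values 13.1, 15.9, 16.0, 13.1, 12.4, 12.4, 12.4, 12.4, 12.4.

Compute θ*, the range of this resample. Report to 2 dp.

θ* = 3.60

Range = 16.0 − 12.4 = 3.60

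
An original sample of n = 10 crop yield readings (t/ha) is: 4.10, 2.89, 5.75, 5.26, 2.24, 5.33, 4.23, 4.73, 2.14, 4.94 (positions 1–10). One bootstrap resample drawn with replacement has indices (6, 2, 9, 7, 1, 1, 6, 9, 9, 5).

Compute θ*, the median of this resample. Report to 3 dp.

θ* = 3.495

Resample values: 5.33, 2.89, 2.14, 4.23, 4.10, 4.10, 5.33, 2.14, 2.14, 2.24.
Sorted: 2.14, 2.14, 2.14, 2.24, 2.89, 4.10, 4.10, 4.23, 5.33, 5.33
Median = average of the two middle values = 3.495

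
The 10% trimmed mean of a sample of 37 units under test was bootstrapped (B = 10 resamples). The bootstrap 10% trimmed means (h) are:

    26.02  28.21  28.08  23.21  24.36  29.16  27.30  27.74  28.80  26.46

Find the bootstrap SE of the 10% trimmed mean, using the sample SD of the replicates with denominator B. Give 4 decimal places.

SE* = 1.8362

Bootstrap SE is the standard deviation of the 10 replicate 10% trimmed means.
Mean of replicates: (26.02 + 28.21 + 28.08 + 23.21 + 24.36 + 29.16 + 27.30 + 27.74 + 28.80 + 26.46) / 10 = 269.34000 / 10 = 26.93400
Sum of squared deviations: (−0.91400)² + (+1.27600)² + (+1.14600)² + (−3.72400)² + (−2.57400)² + (+2.22600)² + (+0.36600)² + (+0.80600)² + (+1.86600)² + (−0.47400)² = 33.71584
Variance = 33.71584 / 10 = 3.37158
SE* = √3.37158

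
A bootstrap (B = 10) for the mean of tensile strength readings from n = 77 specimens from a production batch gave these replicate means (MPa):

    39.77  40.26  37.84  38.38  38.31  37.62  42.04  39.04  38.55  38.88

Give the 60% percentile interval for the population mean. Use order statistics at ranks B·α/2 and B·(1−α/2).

(37.84, 39.77)

Sorted replicates: 37.62, 37.84, 38.31, 38.38, 38.55, 38.88, 39.04, 39.77, 40.26, 42.04
α = 0.40; lower rank = 10 × 0.200 = 2; upper rank = 10 × 0.800 = 8.
The 2nd smallest replicate is 37.84; the 8th is 39.77.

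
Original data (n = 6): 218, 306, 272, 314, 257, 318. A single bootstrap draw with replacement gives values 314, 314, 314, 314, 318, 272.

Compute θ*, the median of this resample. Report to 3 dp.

Sorted: 272, 314, 314, 314, 314, 318
Median = average of the two middle values = 314.000

θ* = 314.000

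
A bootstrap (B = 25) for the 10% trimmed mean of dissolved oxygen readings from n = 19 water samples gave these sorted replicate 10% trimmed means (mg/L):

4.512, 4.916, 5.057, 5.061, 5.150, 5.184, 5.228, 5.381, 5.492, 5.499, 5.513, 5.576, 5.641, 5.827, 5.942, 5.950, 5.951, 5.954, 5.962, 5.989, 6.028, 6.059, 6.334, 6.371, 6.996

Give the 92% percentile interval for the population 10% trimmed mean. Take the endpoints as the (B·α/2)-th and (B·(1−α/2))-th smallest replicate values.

(4.512, 6.371)

α = 0.08; lower rank = 25 × 0.040 = 1; upper rank = 25 × 0.960 = 24.
The 1st smallest replicate is 4.512; the 24th is 6.371.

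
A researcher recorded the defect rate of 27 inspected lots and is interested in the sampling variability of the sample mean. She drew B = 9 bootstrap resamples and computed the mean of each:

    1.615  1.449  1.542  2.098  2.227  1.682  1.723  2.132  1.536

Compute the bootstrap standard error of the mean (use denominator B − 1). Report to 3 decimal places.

Bootstrap SE is the standard deviation of the 9 replicate means.
Mean of replicates: (1.615 + 1.449 + 1.542 + 2.098 + 2.227 + 1.682 + 1.723 + 2.132 + 1.536) / 9 = 16.0040 / 9 = 1.7782
Sum of squared deviations: (−0.1632)² + (−0.3292)² + (−0.2362)² + (+0.3198)² + (+0.4488)² + (−0.0962)² + (−0.0552)² + (+0.3538)² + (−0.2422)² = 0.6906
Variance = 0.6906 / 8 = 0.0863
SE* = √0.0863

SE* = 0.294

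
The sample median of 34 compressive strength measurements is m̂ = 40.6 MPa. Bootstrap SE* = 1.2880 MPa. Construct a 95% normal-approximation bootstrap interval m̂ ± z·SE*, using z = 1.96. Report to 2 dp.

(38.08, 43.12)

Margin = 1.96 × 1.2880 = 2.524
Interval: 40.6 ± 2.524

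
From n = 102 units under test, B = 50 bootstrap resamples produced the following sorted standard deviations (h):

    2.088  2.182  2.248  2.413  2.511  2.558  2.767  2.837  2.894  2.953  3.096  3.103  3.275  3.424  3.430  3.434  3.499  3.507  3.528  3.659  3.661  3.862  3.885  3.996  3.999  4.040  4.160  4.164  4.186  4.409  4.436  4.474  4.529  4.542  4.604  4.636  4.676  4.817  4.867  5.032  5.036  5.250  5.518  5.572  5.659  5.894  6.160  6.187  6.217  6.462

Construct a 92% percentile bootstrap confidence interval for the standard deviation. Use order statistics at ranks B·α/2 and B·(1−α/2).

(2.182, 6.187)

α = 0.08; lower rank = 50 × 0.040 = 2; upper rank = 50 × 0.960 = 48.
The 2nd smallest replicate is 2.182; the 48th is 6.187.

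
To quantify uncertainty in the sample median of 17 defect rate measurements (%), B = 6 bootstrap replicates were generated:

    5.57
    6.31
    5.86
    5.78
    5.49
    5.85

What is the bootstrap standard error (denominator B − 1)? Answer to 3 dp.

Bootstrap SE is the standard deviation of the 6 replicate medians.
Mean of replicates: (5.57 + 6.31 + 5.86 + 5.78 + 5.49 + 5.85) / 6 = 34.8600 / 6 = 5.8100
Sum of squared deviations: (−0.2400)² + (+0.5000)² + (+0.0500)² + (−0.0300)² + (−0.3200)² + (+0.0400)² = 0.4150
Variance = 0.4150 / 5 = 0.0830
SE* = √0.0830

SE* = 0.288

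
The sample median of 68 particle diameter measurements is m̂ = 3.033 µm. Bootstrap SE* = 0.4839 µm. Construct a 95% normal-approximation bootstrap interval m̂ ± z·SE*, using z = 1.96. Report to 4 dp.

Margin = 1.96 × 0.4839 = 0.94844
Interval: 3.033 ± 0.94844

(2.0846, 3.9814)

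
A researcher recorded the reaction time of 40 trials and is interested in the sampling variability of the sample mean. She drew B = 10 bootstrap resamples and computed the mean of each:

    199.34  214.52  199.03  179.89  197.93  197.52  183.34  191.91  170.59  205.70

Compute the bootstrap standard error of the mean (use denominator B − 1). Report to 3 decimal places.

Bootstrap SE is the standard deviation of the 10 replicate means.
Mean of replicates: (199.34 + 214.52 + 199.03 + 179.89 + 197.93 + 197.52 + 183.34 + 191.91 + 170.59 + 205.70) / 10 = 1939.7700 / 10 = 193.9770
Sum of squared deviations: (+5.3630)² + (+20.5430)² + (+5.0530)² + (−14.0870)² + (+3.9530)² + (+3.5430)² + (−10.6370)² + (−2.0670)² + (−23.3870)² + (+11.7230)² = 1504.7308
Variance = 1504.7308 / 9 = 167.1923
SE* = √167.1923

SE* = 12.930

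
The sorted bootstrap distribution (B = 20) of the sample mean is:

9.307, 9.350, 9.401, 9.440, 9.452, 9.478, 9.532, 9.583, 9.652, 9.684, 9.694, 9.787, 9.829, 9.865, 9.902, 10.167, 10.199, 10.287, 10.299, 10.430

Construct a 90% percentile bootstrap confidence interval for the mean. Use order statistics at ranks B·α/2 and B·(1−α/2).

α = 0.10; lower rank = 20 × 0.050 = 1; upper rank = 20 × 0.950 = 19.
The 1st smallest replicate is 9.307; the 19th is 10.299.

(9.307, 10.299)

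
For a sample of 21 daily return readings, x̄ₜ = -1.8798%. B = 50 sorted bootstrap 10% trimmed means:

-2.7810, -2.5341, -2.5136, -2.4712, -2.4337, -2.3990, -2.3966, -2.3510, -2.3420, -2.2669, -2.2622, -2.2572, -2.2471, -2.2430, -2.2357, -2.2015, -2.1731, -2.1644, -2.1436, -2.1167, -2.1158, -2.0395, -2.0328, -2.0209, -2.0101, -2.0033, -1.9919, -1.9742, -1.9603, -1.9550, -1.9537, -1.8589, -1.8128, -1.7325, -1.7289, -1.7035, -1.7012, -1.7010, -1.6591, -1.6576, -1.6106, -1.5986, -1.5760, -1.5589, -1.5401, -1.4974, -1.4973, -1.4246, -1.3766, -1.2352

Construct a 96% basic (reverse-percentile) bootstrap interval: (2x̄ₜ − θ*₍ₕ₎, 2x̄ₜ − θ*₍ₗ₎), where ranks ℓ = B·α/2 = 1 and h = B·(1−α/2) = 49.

(-2.3830, -0.9786)

Percentile endpoints at ranks 1 and 49: θ*₍1₎ = -2.7810, θ*₍49₎ = -1.3766.
Basic interval reflects these around x̄ₜ:
  lower = 2 × -1.8798 − -1.3766 = -2.3830
  upper = 2 × -1.8798 − -2.7810 = -0.9786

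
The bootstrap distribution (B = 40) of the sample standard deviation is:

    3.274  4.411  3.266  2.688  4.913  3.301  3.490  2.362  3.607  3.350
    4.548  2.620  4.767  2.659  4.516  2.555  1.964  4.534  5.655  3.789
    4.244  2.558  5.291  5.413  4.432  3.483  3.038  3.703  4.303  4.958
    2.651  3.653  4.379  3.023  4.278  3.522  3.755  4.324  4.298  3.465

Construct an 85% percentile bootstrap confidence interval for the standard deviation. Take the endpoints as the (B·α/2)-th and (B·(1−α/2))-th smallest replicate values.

(2.555, 4.958)

Sorted replicates: 1.964, 2.362, 2.555, 2.558, 2.620, 2.651, 2.659, 2.688, 3.023, 3.038, 3.266, 3.274, 3.301, 3.350, 3.465, 3.483, 3.490, 3.522, 3.607, 3.653, 3.703, 3.755, 3.789, 4.244, 4.278, 4.298, 4.303, 4.324, 4.379, 4.411, 4.432, 4.516, 4.534, 4.548, 4.767, 4.913, 4.958, 5.291, 5.413, 5.655
α = 0.15; lower rank = 40 × 0.075 = 3; upper rank = 40 × 0.925 = 37.
The 3rd smallest replicate is 2.555; the 37th is 4.958.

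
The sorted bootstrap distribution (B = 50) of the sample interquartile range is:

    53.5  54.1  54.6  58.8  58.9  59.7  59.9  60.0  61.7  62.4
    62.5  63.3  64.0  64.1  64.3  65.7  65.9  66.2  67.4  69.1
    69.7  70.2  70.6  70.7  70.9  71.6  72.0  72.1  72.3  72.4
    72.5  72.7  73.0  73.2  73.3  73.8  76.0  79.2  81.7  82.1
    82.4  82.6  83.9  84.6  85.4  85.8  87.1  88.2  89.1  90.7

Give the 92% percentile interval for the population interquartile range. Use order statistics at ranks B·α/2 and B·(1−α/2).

(54.1, 88.2)

α = 0.08; lower rank = 50 × 0.040 = 2; upper rank = 50 × 0.960 = 48.
The 2nd smallest replicate is 54.1; the 48th is 88.2.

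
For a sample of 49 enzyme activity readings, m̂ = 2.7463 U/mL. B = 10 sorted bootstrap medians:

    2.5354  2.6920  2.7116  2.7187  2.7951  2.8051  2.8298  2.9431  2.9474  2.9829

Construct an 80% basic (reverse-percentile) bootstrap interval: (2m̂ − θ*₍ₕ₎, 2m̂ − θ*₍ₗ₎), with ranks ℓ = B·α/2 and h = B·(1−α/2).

Percentile endpoints at ranks 1 and 9: θ*₍1₎ = 2.5354, θ*₍9₎ = 2.9474.
Basic interval reflects these around m̂:
  lower = 2 × 2.7463 − 2.9474 = 2.5452
  upper = 2 × 2.7463 − 2.5354 = 2.9572

(2.5452, 2.9572)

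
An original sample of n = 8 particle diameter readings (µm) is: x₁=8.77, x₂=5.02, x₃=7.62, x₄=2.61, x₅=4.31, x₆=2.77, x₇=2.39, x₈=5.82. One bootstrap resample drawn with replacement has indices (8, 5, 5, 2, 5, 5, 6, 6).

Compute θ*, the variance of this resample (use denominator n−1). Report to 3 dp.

θ* = 1.062

Resample values: 5.82, 4.31, 4.31, 5.02, 4.31, 4.31, 2.77, 2.77.
Mean = 4.2025; sum of squared deviations = 7.4349
s² = 7.4349 / 7 = 1.0621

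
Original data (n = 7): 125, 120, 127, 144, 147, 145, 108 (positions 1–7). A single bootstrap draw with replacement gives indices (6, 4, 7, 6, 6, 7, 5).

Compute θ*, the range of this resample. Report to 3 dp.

Resample values: 145, 144, 108, 145, 145, 108, 147.
Range = 147 − 108 = 39.000

θ* = 39.000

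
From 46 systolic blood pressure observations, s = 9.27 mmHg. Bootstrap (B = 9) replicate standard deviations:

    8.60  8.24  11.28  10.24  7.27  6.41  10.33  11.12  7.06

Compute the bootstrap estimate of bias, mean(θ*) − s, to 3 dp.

bias = −0.320

mean(θ*) = (8.60 + 8.24 + 11.28 + 10.24 + 7.27 + 6.41 + 10.33 + 11.12 + 7.06) / 9 = 8.9500
bias = 8.9500 − 9.27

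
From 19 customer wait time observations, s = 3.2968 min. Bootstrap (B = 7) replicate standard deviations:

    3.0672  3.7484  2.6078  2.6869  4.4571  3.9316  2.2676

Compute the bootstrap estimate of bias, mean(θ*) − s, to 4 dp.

bias = −0.0444

mean(θ*) = (3.0672 + 3.7484 + 2.6078 + 2.6869 + 4.4571 + 3.9316 + 2.2676) / 7 = 3.25237
bias = 3.25237 − 3.2968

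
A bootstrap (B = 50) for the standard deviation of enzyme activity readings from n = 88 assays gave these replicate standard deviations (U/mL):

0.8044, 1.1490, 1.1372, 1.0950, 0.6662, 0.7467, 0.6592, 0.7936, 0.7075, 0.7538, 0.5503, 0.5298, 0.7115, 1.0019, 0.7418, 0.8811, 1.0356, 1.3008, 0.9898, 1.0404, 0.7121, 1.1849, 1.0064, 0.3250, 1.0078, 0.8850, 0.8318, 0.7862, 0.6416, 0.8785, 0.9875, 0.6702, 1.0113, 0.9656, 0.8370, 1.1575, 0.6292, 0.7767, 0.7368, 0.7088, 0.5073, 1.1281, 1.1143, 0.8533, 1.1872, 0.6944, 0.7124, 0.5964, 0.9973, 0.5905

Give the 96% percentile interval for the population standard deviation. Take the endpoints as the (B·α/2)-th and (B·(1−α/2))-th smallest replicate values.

(0.3250, 1.1872)

Sorted replicates: 0.3250, 0.5073, 0.5298, 0.5503, 0.5905, 0.5964, 0.6292, 0.6416, 0.6592, 0.6662, 0.6702, 0.6944, 0.7075, 0.7088, 0.7115, 0.7121, 0.7124, 0.7368, 0.7418, 0.7467, 0.7538, 0.7767, 0.7862, 0.7936, 0.8044, 0.8318, 0.8370, 0.8533, 0.8785, 0.8811, 0.8850, 0.9656, 0.9875, 0.9898, 0.9973, 1.0019, 1.0064, 1.0078, 1.0113, 1.0356, 1.0404, 1.0950, 1.1143, 1.1281, 1.1372, 1.1490, 1.1575, 1.1849, 1.1872, 1.3008
α = 0.04; lower rank = 50 × 0.020 = 1; upper rank = 50 × 0.980 = 49.
The 1st smallest replicate is 0.3250; the 49th is 1.1872.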